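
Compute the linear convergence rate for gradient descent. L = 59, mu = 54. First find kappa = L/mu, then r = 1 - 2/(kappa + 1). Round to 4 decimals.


Step 1: Compute the condition number.
kappa = L/mu = 59/54 = 1.0926
Step 2: Compute the convergence rate.
r = 1 - 2/(kappa + 1) = 1 - 2*mu/(L + mu) = (L - mu)/(L + mu) = 5/113 = 0.0442


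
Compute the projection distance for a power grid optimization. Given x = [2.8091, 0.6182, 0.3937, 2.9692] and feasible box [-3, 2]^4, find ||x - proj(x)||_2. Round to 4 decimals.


Project each component onto [-3, 2].
clip(2.8091) = 2.0, clip(0.6182) = 0.6182, clip(0.3937) = 0.3937, clip(2.9692) = 2.0
Projection = [2.0, 0.6182, 0.3937, 2.0]
Squared diffs: [0.6546, 0.0, 0.0, 0.9393]
Distance = sqrt(1.5939) = 1.2625


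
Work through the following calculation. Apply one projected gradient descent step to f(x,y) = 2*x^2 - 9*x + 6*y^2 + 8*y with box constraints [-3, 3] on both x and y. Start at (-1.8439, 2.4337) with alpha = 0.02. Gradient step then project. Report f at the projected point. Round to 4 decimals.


Step 1: Compute gradient at (-1.8439, 2.4337).
grad_x = 2*2*-1.8439 - 9 = -16.3756
grad_y = 2*6*2.4337 + 8 = 37.2044
Step 2: Gradient step.
x_raw = -1.8439 - 0.02*-16.3756 = -1.5164
y_raw = 2.4337 - 0.02*37.2044 = 1.6896
Step 3: Project onto [-3, 3].
x_proj = clip(-1.5164) = -1.5164
y_proj = clip(1.6896) = 1.6896
Step 4: Evaluate f.
f(-1.5164, 1.6896) = 48.892


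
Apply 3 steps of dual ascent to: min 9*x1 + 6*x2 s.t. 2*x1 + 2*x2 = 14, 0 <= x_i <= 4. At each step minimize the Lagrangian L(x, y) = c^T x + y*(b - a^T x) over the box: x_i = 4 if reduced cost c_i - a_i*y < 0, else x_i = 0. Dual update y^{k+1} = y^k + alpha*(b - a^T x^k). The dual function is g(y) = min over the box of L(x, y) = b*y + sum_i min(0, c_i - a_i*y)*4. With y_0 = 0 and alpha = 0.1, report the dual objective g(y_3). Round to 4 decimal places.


Dual ascent for LP: min 9*x1 + 6*x2, 2*x1 + 2*x2 = 14, 0 <= x_i <= 4
Step 1: y^k = 0.0, reduced costs: (9.0, 6.0)
  x^k = (0.0, 0.0), subgradient = b - a^T x = 14.0
  y^{k+1} = 0.0 + 0.1*14.0 = 1.4
Step 2: y^k = 1.4, reduced costs: (6.2, 3.2)
  x^k = (0.0, 0.0), subgradient = b - a^T x = 14.0
  y^{k+1} = 1.4 + 0.1*14.0 = 2.8
Step 3: y^k = 2.8, reduced costs: (3.4, 0.4)
  x^k = (0.0, 0.0), subgradient = b - a^T x = 14.0
  y^{k+1} = 2.8 + 0.1*14.0 = 4.2
Dual objective at y_3 = 4.2: reduced costs (0.6, -2.4), box minimizer x = (0.0, 4.0)
g(y_3) = b*y + (c1 - a1*y)*x1 + (c2 - a2*y)*x2 = 14*4.2 + 0.6*0.0 + (-2.4)*4.0 = 58.8 + 0.0 - 9.6 = 49.2


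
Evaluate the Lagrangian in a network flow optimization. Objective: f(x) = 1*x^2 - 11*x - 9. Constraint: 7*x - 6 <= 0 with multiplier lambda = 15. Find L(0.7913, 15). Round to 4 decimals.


Step 1: Evaluate f(x).
f(0.7913) = 1*0.7913^2 - 11*0.7913 - 9 = -17.0781
Step 2: Evaluate g(x).
g(0.7913) = 7*0.7913 - 6 = -0.4609
Step 3: Compute Lagrangian.
L = -17.0781 + 15*-0.4609 = -23.9916


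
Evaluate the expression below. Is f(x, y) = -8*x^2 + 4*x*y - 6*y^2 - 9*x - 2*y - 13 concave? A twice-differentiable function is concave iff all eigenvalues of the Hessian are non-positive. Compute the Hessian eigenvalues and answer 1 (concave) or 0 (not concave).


The Hessian of f(x,y) = -8*x^2 + 4*x*y - 6*y^2 - 9*x - 2*y - 13 is:
H = [[-16, 4], [4, -12]]
Trace = -16 - 12 = -28
Determinant = -16*-12 - (4)^2 = 176
Discriminant = (-28)^2 - 4*176 = 80.0
Eigenvalues: lambda_1 = -18.4721, lambda_2 = -9.5279
The function is concave.

1


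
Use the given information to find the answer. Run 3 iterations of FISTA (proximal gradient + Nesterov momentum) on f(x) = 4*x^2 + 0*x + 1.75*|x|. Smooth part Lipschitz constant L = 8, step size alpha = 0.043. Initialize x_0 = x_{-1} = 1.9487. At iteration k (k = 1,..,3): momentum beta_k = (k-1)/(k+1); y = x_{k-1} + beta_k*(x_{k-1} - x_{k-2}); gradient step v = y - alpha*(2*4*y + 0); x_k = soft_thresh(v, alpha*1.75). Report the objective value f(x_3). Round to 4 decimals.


FISTA on f(x) = 4*x^2 + 0*x + 1.75*|x|
L = 8, alpha = 0.043
Iteration 1: beta = 0.0, y = 1.9487 + 0.0*(1.9487 - 1.9487) = 1.9487
  grad(y) = 15.5896, v = y - alpha*grad = 1.2783
  prox(v) = soft_thresh(1.2783, 0.0753) = 1.2031
Iteration 2: beta = 0.3333, y = 1.2031 + 0.3333*(1.2031 - 1.9487) = 0.9546
  grad(y) = 7.6365, v = y - alpha*grad = 0.6262
  prox(v) = soft_thresh(0.6262, 0.0753) = 0.5509
Iteration 3: beta = 0.5, y = 0.5509 + 0.5*(0.5509 - 1.2031) = 0.2249
  grad(y) = 1.7989, v = y - alpha*grad = 0.1475
  prox(v) = soft_thresh(0.1475, 0.0753) = 0.0723
f(x_3) = 4*0.0723^2 + 0*0.0723 + 1.75*|0.0723| = 0.1473


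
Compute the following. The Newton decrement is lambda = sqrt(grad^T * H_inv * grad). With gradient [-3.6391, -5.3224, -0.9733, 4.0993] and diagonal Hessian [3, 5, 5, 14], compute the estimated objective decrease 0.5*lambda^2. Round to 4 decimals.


Step 1: H is diagonal, so H^(-1) * g = [-1.213, -1.0645, -0.1947, 0.2928].
Step 2: g^T H^(-1) g = sum_i g_i^2 / H_ii
  = (-3.6391)^2/3 + (-5.3224)^2/5 + (-0.9733)^2/5 + (4.0993)^2/14
  = 4.4143 + 5.6656 + 0.1895 + 1.2003 = 11.4697
Step 3: Objective decrease = 0.5 * g^T H^(-1) g = 5.7349


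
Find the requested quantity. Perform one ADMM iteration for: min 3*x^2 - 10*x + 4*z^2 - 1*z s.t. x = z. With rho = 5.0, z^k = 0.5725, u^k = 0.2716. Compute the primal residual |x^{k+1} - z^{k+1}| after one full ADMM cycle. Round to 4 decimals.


ADMM iteration with rho = 5.0, z^k = 0.5725, u^k = 0.2716
Step 1: x-update.
Minimize 3*x^2 - 10*x + (5.0/2)*(x - 0.5725 + 0.2716)^2
FOC: (2*3 + 5.0)*x = 10 + 5.0*(0.5725 - 0.2716)
x^{k+1} = 1.0459
Step 2: z-update.
Minimize 4*z^2 - 1*z + (5.0/2)*(1.0459 - z + 0.2716)^2
FOC: (2*4 + 5.0)*z = 1 + 5.0*(1.0459 + 0.2716)
z^{k+1} = 0.5836
Step 3: u-update.
u^{k+1} = 0.2716 + 1.0459 - 0.5836 = 0.7338
Step 4: Primal residual = |1.0459 - 0.5836| = 0.4622


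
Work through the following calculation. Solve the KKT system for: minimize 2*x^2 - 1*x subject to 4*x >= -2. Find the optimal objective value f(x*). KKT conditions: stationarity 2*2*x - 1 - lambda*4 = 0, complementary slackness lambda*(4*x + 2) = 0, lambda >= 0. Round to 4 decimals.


Step 1: Try lambda = 0 (constraint inactive).
Stationarity: 2*2*x - 1 = 0
x* = 1/(2*2) = 0.25
Check constraint: 4*0.25 = 1.0 >= -2 -- satisfied.
Step 2: Compute optimal value.
f(x*) = 2*0.25^2 - 1*0.25 = -0.125


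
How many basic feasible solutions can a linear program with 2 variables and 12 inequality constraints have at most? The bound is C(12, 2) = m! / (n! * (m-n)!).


Each vertex corresponds to some choice of n active constraints out of m, so the number of vertices is at most C(m, n) = m! / (n!(m-n)!).
m = 12, n = 2
Numerator: 12 * 11
Denominator: 2! = 2
C(12, 2) = 66


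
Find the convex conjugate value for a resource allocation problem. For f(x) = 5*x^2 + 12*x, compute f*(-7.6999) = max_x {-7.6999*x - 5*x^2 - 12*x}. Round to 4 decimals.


f*(y) = sup_x {y*x - a*x^2 - b*x} = sup_x {(y-b)*x - a*x^2}
FOC: (y - b) - 2a*x = 0 => x* = (y - b)/(2a)
x* = (-7.6999 - 12)/(2*5) = -1.97
f*(-7.6999) = (y-b)^2/(4a) = (-7.6999 - 12)^2/(4*5)
= 388.0861/20 = 19.4043


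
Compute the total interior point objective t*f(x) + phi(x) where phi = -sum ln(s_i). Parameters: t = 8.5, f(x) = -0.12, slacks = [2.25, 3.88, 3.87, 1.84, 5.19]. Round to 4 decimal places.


Step 1: Compute log-barrier.
ln values: [0.8109, 1.3558, 1.3533, 0.6098, 1.6467]
phi = -(0.8109 + 1.3558 + 1.3533 + 0.6098 + 1.6467) = -5.7765
Step 2: Compute augmented objective.
t*f(x) = 8.5*-0.12 = -1.02
Total = -1.02 - 5.7765 = -6.7965


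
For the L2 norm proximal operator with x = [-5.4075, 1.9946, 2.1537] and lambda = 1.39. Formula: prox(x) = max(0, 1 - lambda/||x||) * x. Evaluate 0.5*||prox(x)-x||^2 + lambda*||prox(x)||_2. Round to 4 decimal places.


Step 1: Compute ||x||.
||x|| = 6.1529
Step 2: Compute scaling factor.
scale = max(0, 1 - 1.39/6.1529) = 0.7741
Step 3: prox(x) = [-4.1859, 1.544, 1.6672]
||prox(x)|| = 4.7629
Step 4: Proximal objective.
0.5*||prox-x||^2 = 0.9661
lambda*||prox|| = 6.6204
Total = 7.5865


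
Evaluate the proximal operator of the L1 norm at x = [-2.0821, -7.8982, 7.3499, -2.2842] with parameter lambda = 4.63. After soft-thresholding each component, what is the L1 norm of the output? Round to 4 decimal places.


Soft-thresholding with lambda = 4.63:
prox(-2.0821) = sign(-2.0821)*max(|-2.0821| - 4.63, 0) = 0.0
prox(-7.8982) = sign(-7.8982)*max(|-7.8982| - 4.63, 0) = -3.2682
prox(7.3499) = sign(7.3499)*max(|7.3499| - 4.63, 0) = 2.7199
prox(-2.2842) = sign(-2.2842)*max(|-2.2842| - 4.63, 0) = 0.0
prox(x) = [0.0, -3.2682, 2.7199, 0.0]
||prox(x)||_1 = 0.0 + 3.2682 + 2.7199 + 0.0 = 5.9881


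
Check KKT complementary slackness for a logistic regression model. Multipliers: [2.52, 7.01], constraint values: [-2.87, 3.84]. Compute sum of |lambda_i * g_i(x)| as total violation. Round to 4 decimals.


KKT complementary slackness check:
lambda_1 * g_1 = 2.52 * -2.87 = -7.2324
lambda_2 * g_2 = 7.01 * 3.84 = 26.9184
Total violation = 7.2324 + 26.9184 = 34.1508


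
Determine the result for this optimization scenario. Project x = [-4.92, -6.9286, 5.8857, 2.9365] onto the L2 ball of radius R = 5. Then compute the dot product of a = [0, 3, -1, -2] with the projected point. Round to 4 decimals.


Step 1: Compute ||x|| (intermediates to 6 decimals).
||x|| = sqrt((-4.92)^2 + (-6.9286)^2 + 5.8857^2 + 2.9365^2) = 10.745994
Step 2: Project.
Since ||x|| > R, scale = R/||x|| = 5/10.745994 = 0.46529, proj(x) = scale * x
proj(x) = [-2.289227, -3.223808, 2.738557, 1.366324]
Step 3: Dot product.
a^T * proj(x) = 0*(-2.289227) + 3*(-3.223808) - 1*2.738557 - 2*1.366324 = -15.1426


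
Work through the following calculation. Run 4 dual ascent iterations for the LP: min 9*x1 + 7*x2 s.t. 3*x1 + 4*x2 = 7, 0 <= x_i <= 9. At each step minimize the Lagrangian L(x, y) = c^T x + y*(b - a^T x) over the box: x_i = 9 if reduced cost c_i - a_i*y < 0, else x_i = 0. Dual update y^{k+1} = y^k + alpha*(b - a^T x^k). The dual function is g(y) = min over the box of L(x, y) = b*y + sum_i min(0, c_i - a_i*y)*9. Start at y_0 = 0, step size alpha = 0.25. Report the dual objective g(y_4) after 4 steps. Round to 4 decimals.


Dual ascent for LP: min 9*x1 + 7*x2, 3*x1 + 4*x2 = 7, 0 <= x_i <= 9
Step 1: y^k = 0.0, reduced costs: (9.0, 7.0)
  x^k = (0.0, 0.0), subgradient = b - a^T x = 7.0
  y^{k+1} = 0.0 + 0.25*7.0 = 1.75
Step 2: y^k = 1.75, reduced costs: (3.75, 0.0)
  x^k = (0.0, 0.0), subgradient = b - a^T x = 7.0
  y^{k+1} = 1.75 + 0.25*7.0 = 3.5
Step 3: y^k = 3.5, reduced costs: (-1.5, -7.0)
  x^k = (9.0, 9.0), subgradient = b - a^T x = -56.0
  y^{k+1} = 3.5 + 0.25*-56.0 = -10.5
Step 4: y^k = -10.5, reduced costs: (40.5, 49.0)
  x^k = (0.0, 0.0), subgradient = b - a^T x = 7.0
  y^{k+1} = -10.5 + 0.25*7.0 = -8.75
Dual objective at y_4 = -8.75: reduced costs (35.25, 42.0), box minimizer x = (0.0, 0.0)
g(y_4) = b*y + (c1 - a1*y)*x1 + (c2 - a2*y)*x2 = 7*(-8.75) + 35.25*0.0 + 42.0*0.0 = -61.25 + 0.0 + 0.0 = -61.25


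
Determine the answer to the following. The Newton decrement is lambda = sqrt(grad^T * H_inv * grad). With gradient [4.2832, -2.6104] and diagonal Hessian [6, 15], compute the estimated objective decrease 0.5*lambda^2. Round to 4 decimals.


Step 1: H is diagonal, so H^(-1) * g = [0.7139, -0.174].
Step 2: g^T H^(-1) g = sum_i g_i^2 / H_ii
  = (4.2832)^2/6 + (-2.6104)^2/15
  = 3.0576 + 0.4543 = 3.5119
Step 3: Objective decrease = 0.5 * g^T H^(-1) g = 1.756


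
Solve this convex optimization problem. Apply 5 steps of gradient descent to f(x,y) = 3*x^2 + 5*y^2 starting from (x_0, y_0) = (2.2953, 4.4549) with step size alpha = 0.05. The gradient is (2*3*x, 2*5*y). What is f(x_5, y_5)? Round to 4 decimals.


Gradient descent on f(x,y) = 3*x^2 + 5*y^2.
Starting point: (2.2953, 4.4549), alpha = 0.05
Step 1: grad_x = 2*3*2.2953 = 13.7718, grad_y = 2*5*4.4549 = 44.549
  x_1 = 2.2953 - 0.05*13.7718 = 1.6067
  y_1 = 4.4549 - 0.05*44.549 = 2.2275
Step 2: grad_x = 2*3*1.6067 = 9.6403, grad_y = 2*5*2.2275 = 22.2745
  x_2 = 1.6067 - 0.05*9.6403 = 1.1247
  y_2 = 2.2275 - 0.05*22.2745 = 1.1137
Step 3: grad_x = 2*3*1.1247 = 6.7482, grad_y = 2*5*1.1137 = 11.1373
  x_3 = 1.1247 - 0.05*6.7482 = 0.7873
  y_3 = 1.1137 - 0.05*11.1373 = 0.5569
Step 4: grad_x = 2*3*0.7873 = 4.7237, grad_y = 2*5*0.5569 = 5.5686
  x_4 = 0.7873 - 0.05*4.7237 = 0.5511
  y_4 = 0.5569 - 0.05*5.5686 = 0.2784
Step 5: grad_x = 2*3*0.5511 = 3.3066, grad_y = 2*5*0.2784 = 2.7843
  x_5 = 0.5511 - 0.05*3.3066 = 0.3858
  y_5 = 0.2784 - 0.05*2.7843 = 0.1392
f(0.3858, 0.1392) = 3*0.3858^2 + 5*0.1392^2 = 0.5434


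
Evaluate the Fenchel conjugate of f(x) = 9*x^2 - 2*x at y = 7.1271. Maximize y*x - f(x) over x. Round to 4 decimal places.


f*(y) = sup_x {y*x - a*x^2 - b*x} = sup_x {(y-b)*x - a*x^2}
FOC: (y - b) - 2a*x = 0 => x* = (y - b)/(2a)
x* = (7.1271 + 2)/(2*9) = 0.5071
f*(7.1271) = (y-b)^2/(4a) = (7.1271 + 2)^2/(4*9)
= 83.304/36 = 2.314


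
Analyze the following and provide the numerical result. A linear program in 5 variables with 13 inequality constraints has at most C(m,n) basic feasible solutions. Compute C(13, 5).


Each vertex corresponds to some choice of n active constraints out of m, so the number of vertices is at most C(m, n) = m! / (n!(m-n)!).
m = 13, n = 5
Numerator: 13 * 12 * 11 * 10 * 9
Denominator: 5! = 120
C(13, 5) = 1287


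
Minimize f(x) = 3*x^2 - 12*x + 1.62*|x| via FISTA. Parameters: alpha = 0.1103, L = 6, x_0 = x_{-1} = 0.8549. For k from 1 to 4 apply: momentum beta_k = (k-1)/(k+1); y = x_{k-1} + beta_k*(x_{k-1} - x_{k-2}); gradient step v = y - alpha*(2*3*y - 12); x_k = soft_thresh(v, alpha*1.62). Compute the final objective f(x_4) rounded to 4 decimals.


FISTA on f(x) = 3*x^2 - 12*x + 1.62*|x|
L = 6, alpha = 0.1103
Iteration 1: beta = 0.0, y = 0.8549 + 0.0*(0.8549 - 0.8549) = 0.8549
  grad(y) = -6.8706, v = y - alpha*grad = 1.6127
  prox(v) = soft_thresh(1.6127, 0.1787) = 1.434
Iteration 2: beta = 0.3333, y = 1.434 + 0.3333*(1.434 - 0.8549) = 1.6271
  grad(y) = -2.2375, v = y - alpha*grad = 1.8739
  prox(v) = soft_thresh(1.8739, 0.1787) = 1.6952
Iteration 3: beta = 0.5, y = 1.6952 + 0.5*(1.6952 - 1.434) = 1.8258
  grad(y) = -1.0454, v = y - alpha*grad = 1.9411
  prox(v) = soft_thresh(1.9411, 0.1787) = 1.7624
Iteration 4: beta = 0.6, y = 1.7624 + 0.6*(1.7624 - 1.6952) = 1.8027
  grad(y) = -1.1838, v = y - alpha*grad = 1.9333
  prox(v) = soft_thresh(1.9333, 0.1787) = 1.7546
f(x_4) = 3*1.7546^2 - 12*1.7546 + 1.62*|1.7546| = -8.9769


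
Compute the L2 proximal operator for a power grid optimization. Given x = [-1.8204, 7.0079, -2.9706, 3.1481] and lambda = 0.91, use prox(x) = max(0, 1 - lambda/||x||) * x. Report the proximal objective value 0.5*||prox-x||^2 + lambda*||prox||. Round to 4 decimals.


Step 1: Compute ||x||.
||x|| = 8.4356
Step 2: Compute scaling factor.
scale = max(0, 1 - 0.91/8.4356) = 0.8921
Step 3: prox(x) = [-1.624, 6.2519, -2.6501, 2.8085]
||prox(x)|| = 7.5256
Step 4: Proximal objective.
0.5*||prox-x||^2 = 0.4141
lambda*||prox|| = 6.8483
Total = 7.2624


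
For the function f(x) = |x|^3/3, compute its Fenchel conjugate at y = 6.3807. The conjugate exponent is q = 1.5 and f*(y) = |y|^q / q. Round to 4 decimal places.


The conjugate exponent q satisfies 1/p + 1/q = 1.
p = 3, so q = 3/(3 - 1) = 1.5
|y|^q = 6.3807^1.5 = 16.1177
f*(6.3807) = 16.1177 / 1.5 = 10.7451


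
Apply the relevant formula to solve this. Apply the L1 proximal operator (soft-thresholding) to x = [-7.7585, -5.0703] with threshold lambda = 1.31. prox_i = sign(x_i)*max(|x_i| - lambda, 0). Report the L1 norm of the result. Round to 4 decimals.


Soft-thresholding with lambda = 1.31:
prox(-7.7585) = sign(-7.7585)*max(|-7.7585| - 1.31, 0) = -6.4485
prox(-5.0703) = sign(-5.0703)*max(|-5.0703| - 1.31, 0) = -3.7603
prox(x) = [-6.4485, -3.7603]
||prox(x)||_1 = 6.4485 + 3.7603 = 10.2088


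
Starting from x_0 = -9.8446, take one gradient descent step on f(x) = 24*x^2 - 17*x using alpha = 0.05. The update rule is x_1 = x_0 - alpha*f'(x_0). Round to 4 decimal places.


We compute the gradient at x_0 and apply the update.
f'(x) = 48*x - 17
f'(-9.8446) = 48*-9.8446 - 17 = -489.5408
x_1 = -9.8446 - 0.05*-489.5408 = 14.6324


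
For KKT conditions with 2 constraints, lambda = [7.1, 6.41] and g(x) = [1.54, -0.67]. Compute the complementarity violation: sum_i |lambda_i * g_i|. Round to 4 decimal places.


KKT complementary slackness check:
lambda_1 * g_1 = 7.1 * 1.54 = 10.934
lambda_2 * g_2 = 6.41 * -0.67 = -4.2947
Total violation = 10.934 + 4.2947 = 15.2287


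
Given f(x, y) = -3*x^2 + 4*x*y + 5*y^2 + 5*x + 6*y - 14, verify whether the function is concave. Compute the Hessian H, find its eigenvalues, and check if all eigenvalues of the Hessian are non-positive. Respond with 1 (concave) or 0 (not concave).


The Hessian of f(x,y) = -3*x^2 + 4*x*y + 5*y^2 + 5*x + 6*y - 14 is:
H = [[-6, 4], [4, 10]]
Trace = -6 + 10 = 4
Determinant = -6*10 - (4)^2 = -76
Discriminant = (4)^2 - 4*-76 = 320.0
Eigenvalues: lambda_1 = -6.9443, lambda_2 = 10.9443
The function is not concave.

0


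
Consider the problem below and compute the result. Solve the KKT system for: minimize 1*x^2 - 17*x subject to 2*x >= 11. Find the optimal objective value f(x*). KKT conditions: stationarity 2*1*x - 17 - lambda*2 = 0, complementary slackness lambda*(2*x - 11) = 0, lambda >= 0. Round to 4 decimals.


Step 1: Try lambda = 0 (constraint inactive).
Stationarity: 2*1*x - 17 = 0
x* = 17/(2*1) = 8.5
Check constraint: 2*8.5 = 17.0 >= 11 -- satisfied.
Step 2: Compute optimal value.
f(x*) = 1*8.5^2 - 17*8.5 = -72.25


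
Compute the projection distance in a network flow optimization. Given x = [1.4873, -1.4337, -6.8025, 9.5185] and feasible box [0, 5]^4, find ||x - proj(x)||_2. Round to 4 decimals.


Project each component onto [0, 5].
clip(1.4873) = 1.4873, clip(-1.4337) = 0.0, clip(-6.8025) = 0.0, clip(9.5185) = 5.0
Projection = [1.4873, 0.0, 0.0, 5.0]
Squared diffs: [0.0, 2.0555, 46.274, 20.4168]
Distance = sqrt(68.7463) = 8.2913


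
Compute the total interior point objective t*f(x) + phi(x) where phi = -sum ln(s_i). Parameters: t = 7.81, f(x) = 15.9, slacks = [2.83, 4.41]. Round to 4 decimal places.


Step 1: Compute log-barrier.
ln values: [1.0403, 1.4839]
phi = -(1.0403 + 1.4839) = -2.5242
Step 2: Compute augmented objective.
t*f(x) = 7.81*15.9 = 124.179
Total = 124.179 - 2.5242 = 121.6548


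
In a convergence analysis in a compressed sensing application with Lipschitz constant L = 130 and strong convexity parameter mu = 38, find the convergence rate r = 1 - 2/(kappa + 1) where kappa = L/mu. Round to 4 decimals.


Step 1: Compute the condition number.
kappa = L/mu = 130/38 = 3.4211
Step 2: Compute the convergence rate.
r = 1 - 2/(kappa + 1) = 1 - 2*mu/(L + mu) = (L - mu)/(L + mu) = 92/168 = 0.5476


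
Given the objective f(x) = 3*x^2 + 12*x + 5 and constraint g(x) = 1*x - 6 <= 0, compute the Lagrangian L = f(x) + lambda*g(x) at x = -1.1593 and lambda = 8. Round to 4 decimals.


Step 1: Evaluate f(x).
f(-1.1593) = 3*(-1.1593)^2 + 12*(-1.1593) + 5 = -4.8797
Step 2: Evaluate g(x).
g(-1.1593) = 1*-1.1593 - 6 = -7.1593
Step 3: Compute Lagrangian.
L = -4.8797 + 8*-7.1593 = -62.1541


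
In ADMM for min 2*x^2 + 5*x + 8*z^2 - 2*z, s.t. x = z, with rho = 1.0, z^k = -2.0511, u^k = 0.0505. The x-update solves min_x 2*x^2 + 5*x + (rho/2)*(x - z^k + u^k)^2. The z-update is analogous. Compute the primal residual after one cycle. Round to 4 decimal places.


ADMM iteration with rho = 1.0, z^k = -2.0511, u^k = 0.0505
Step 1: x-update.
Minimize 2*x^2 + 5*x + (1.0/2)*(x + 2.0511 + 0.0505)^2
FOC: (2*2 + 1.0)*x = -5 + 1.0*(-2.0511 - 0.0505)
x^{k+1} = -1.4203
Step 2: z-update.
Minimize 8*z^2 - 2*z + (1.0/2)*(-1.4203 - z + 0.0505)^2
FOC: (2*8 + 1.0)*z = 2 + 1.0*(-1.4203 + 0.0505)
z^{k+1} = 0.0371
Step 3: u-update.
u^{k+1} = 0.0505 - 1.4203 - 0.0371 = -1.4069
Step 4: Primal residual = |-1.4203 - 0.0371| = 1.4574


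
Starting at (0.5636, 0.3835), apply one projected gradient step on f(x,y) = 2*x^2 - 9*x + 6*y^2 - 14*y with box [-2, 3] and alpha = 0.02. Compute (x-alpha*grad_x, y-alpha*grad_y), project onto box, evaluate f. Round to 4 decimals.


Step 1: Compute gradient at (0.5636, 0.3835).
grad_x = 2*2*0.5636 - 9 = -6.7456
grad_y = 2*6*0.3835 - 14 = -9.398
Step 2: Gradient step.
x_raw = 0.5636 - 0.02*-6.7456 = 0.6985
y_raw = 0.3835 - 0.02*-9.398 = 0.5715
Step 3: Project onto [-2, 3].
x_proj = clip(0.6985) = 0.6985
y_proj = clip(0.5715) = 0.5715
Step 4: Evaluate f.
f(0.6985, 0.5715) = -11.3518


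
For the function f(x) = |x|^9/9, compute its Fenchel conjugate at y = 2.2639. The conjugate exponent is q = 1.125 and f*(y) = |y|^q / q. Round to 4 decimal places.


The conjugate exponent q satisfies 1/p + 1/q = 1.
p = 9, so q = 9/(9 - 1) = 1.125
|y|^q = 2.2639^1.125 = 2.5073
f*(2.2639) = 2.5073 / 1.125 = 2.2288


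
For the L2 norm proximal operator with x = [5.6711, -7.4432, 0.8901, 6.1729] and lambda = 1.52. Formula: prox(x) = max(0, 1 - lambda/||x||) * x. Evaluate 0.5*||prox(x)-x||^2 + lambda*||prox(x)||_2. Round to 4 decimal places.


Step 1: Compute ||x||.
||x|| = 11.2454
Step 2: Compute scaling factor.
scale = max(0, 1 - 1.52/11.2454) = 0.8648
Step 3: prox(x) = [4.9046, -6.4371, 0.7698, 5.3385]
||prox(x)|| = 9.7254
Step 4: Proximal objective.
0.5*||prox-x||^2 = 1.1552
lambda*||prox|| = 14.7826
Total = 15.9378


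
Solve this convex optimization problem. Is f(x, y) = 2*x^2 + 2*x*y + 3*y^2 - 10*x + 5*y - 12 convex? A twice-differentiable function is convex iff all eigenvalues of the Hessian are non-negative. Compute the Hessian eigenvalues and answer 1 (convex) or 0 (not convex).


The Hessian of f(x,y) = 2*x^2 + 2*x*y + 3*y^2 - 10*x + 5*y - 12 is:
H = [[4, 2], [2, 6]]
Trace = 4 + 6 = 10
Determinant = 4*6 - (2)^2 = 20
Discriminant = (10)^2 - 4*20 = 20.0
Eigenvalues: lambda_1 = 2.7639, lambda_2 = 7.2361
The function is convex.

1


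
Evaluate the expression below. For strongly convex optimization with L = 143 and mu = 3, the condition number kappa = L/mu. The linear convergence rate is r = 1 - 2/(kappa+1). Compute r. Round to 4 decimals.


Step 1: Compute the condition number.
kappa = L/mu = 143/3 = 47.6667
Step 2: Compute the convergence rate.
r = 1 - 2/(kappa + 1) = 1 - 2*mu/(L + mu) = (L - mu)/(L + mu) = 140/146 = 0.9589


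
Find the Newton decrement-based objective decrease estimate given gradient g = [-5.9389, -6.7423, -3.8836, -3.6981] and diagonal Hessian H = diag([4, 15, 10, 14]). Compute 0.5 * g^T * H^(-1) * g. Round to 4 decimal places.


Step 1: H is diagonal, so H^(-1) * g = [-1.4847, -0.4495, -0.3884, -0.2642].
Step 2: g^T H^(-1) g = sum_i g_i^2 / H_ii
  = (-5.9389)^2/4 + (-6.7423)^2/15 + (-3.8836)^2/10 + (-3.6981)^2/14
  = 8.8176 + 3.0306 + 1.5082 + 0.9769 = 14.3333
Step 3: Objective decrease = 0.5 * g^T H^(-1) g = 7.1666


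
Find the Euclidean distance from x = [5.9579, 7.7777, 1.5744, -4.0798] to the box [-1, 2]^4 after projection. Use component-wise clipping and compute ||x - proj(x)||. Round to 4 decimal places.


Project each component onto [-1, 2].
clip(5.9579) = 2.0, clip(7.7777) = 2.0, clip(1.5744) = 1.5744, clip(-4.0798) = -1.0
Projection = [2.0, 2.0, 1.5744, -1.0]
Squared diffs: [15.665, 33.3818, 0.0, 9.4852]
Distance = sqrt(58.532) = 7.6506


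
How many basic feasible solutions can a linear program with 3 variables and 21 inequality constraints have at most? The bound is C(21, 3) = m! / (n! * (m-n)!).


Each vertex corresponds to some choice of n active constraints out of m, so the number of vertices is at most C(m, n) = m! / (n!(m-n)!).
m = 21, n = 3
Numerator: 21 * 20 * 19
Denominator: 3! = 6
C(21, 3) = 1330


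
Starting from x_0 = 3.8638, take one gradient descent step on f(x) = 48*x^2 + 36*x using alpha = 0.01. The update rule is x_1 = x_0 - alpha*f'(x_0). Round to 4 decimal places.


We compute the gradient at x_0 and apply the update.
f'(x) = 96*x + 36
f'(3.8638) = 96*3.8638 + 36 = 406.9248
x_1 = 3.8638 - 0.01*406.9248 = -0.2054


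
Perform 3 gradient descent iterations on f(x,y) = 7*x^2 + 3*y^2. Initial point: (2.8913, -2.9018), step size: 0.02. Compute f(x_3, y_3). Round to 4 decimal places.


Gradient descent on f(x,y) = 7*x^2 + 3*y^2.
Starting point: (2.8913, -2.9018), alpha = 0.02
Step 1: grad_x = 2*7*2.8913 = 40.4782, grad_y = 2*3*-2.9018 = -17.4108
  x_1 = 2.8913 - 0.02*40.4782 = 2.0817
  y_1 = -2.9018 - 0.02*-17.4108 = -2.5536
Step 2: grad_x = 2*7*2.0817 = 29.1443, grad_y = 2*3*-2.5536 = -15.3215
  x_2 = 2.0817 - 0.02*29.1443 = 1.4988
  y_2 = -2.5536 - 0.02*-15.3215 = -2.2472
Step 3: grad_x = 2*7*1.4988 = 20.9839, grad_y = 2*3*-2.2472 = -13.4829
  x_3 = 1.4988 - 0.02*20.9839 = 1.0792
  y_3 = -2.2472 - 0.02*-13.4829 = -1.9775
f(1.0792, -1.9775) = 7*1.0792^2 + 3*(-1.9775)^2 = 19.8837


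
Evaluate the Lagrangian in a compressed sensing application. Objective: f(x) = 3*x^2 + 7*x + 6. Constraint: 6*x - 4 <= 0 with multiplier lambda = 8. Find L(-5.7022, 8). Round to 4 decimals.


Step 1: Evaluate f(x).
f(-5.7022) = 3*(-5.7022)^2 + 7*(-5.7022) + 6 = 63.6299
Step 2: Evaluate g(x).
g(-5.7022) = 6*-5.7022 - 4 = -38.2132
Step 3: Compute Lagrangian.
L = 63.6299 + 8*-38.2132 = -242.0757


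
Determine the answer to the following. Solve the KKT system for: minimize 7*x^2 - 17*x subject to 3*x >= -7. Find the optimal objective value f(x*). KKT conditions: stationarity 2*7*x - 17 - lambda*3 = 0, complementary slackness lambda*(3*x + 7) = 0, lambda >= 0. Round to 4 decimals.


Step 1: Try lambda = 0 (constraint inactive).
Stationarity: 2*7*x - 17 = 0
x* = 17/(2*7) = 17/14 = 1.2143 (rounded; the exact value 17/14 is used below)
Check constraint: 3*1.2143 = 3.6429 >= -7 -- satisfied.
Step 2: Compute optimal value.
f(x*) = 7*(17/14)^2 - 17*(17/14) = -10.3214


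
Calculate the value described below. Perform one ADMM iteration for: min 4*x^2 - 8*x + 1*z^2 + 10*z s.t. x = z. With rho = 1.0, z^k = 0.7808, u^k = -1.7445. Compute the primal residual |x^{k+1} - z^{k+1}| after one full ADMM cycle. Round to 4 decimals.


ADMM iteration with rho = 1.0, z^k = 0.7808, u^k = -1.7445
Step 1: x-update.
Minimize 4*x^2 - 8*x + (1.0/2)*(x - 0.7808 - 1.7445)^2
FOC: (2*4 + 1.0)*x = 8 + 1.0*(0.7808 + 1.7445)
x^{k+1} = 1.1695
Step 2: z-update.
Minimize 1*z^2 + 10*z + (1.0/2)*(1.1695 - z - 1.7445)^2
FOC: (2*1 + 1.0)*z = -10 + 1.0*(1.1695 - 1.7445)
z^{k+1} = -3.525
Step 3: u-update.
u^{k+1} = -1.7445 + 1.1695 + 3.525 = 2.95
Step 4: Primal residual = |1.1695 + 3.525| = 4.6945


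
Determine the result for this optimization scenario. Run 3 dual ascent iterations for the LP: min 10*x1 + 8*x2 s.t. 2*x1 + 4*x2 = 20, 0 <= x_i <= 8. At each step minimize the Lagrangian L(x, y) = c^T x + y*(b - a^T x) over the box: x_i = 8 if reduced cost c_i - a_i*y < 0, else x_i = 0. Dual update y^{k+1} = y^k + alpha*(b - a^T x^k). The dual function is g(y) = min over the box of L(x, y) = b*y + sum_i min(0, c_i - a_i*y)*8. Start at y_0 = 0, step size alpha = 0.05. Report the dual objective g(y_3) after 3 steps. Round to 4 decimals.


Dual ascent for LP: min 10*x1 + 8*x2, 2*x1 + 4*x2 = 20, 0 <= x_i <= 8
Step 1: y^k = 0.0, reduced costs: (10.0, 8.0)
  x^k = (0.0, 0.0), subgradient = b - a^T x = 20.0
  y^{k+1} = 0.0 + 0.05*20.0 = 1.0
Step 2: y^k = 1.0, reduced costs: (8.0, 4.0)
  x^k = (0.0, 0.0), subgradient = b - a^T x = 20.0
  y^{k+1} = 1.0 + 0.05*20.0 = 2.0
Step 3: y^k = 2.0, reduced costs: (6.0, 0.0)
  x^k = (0.0, 0.0), subgradient = b - a^T x = 20.0
  y^{k+1} = 2.0 + 0.05*20.0 = 3.0
Dual objective at y_3 = 3.0: reduced costs (4.0, -4.0), box minimizer x = (0.0, 8.0)
g(y_3) = b*y + (c1 - a1*y)*x1 + (c2 - a2*y)*x2 = 20*3.0 + 4.0*0.0 + (-4.0)*8.0 = 60.0 + 0.0 - 32.0 = 28.0


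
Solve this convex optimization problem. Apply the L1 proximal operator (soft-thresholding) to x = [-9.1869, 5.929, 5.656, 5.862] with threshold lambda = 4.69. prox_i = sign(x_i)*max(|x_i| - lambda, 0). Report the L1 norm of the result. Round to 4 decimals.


Soft-thresholding with lambda = 4.69:
prox(-9.1869) = sign(-9.1869)*max(|-9.1869| - 4.69, 0) = -4.4969
prox(5.929) = sign(5.929)*max(|5.929| - 4.69, 0) = 1.239
prox(5.656) = sign(5.656)*max(|5.656| - 4.69, 0) = 0.966
prox(5.862) = sign(5.862)*max(|5.862| - 4.69, 0) = 1.172
prox(x) = [-4.4969, 1.239, 0.966, 1.172]
||prox(x)||_1 = 4.4969 + 1.239 + 0.966 + 1.172 = 7.8739


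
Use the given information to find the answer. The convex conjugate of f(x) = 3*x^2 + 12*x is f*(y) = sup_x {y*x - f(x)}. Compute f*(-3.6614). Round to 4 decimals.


f*(y) = sup_x {y*x - a*x^2 - b*x} = sup_x {(y-b)*x - a*x^2}
FOC: (y - b) - 2a*x = 0 => x* = (y - b)/(2a)
x* = (-3.6614 - 12)/(2*3) = -2.6102
f*(-3.6614) = (y-b)^2/(4a) = (-3.6614 - 12)^2/(4*3)
= 245.2794/12 = 20.44


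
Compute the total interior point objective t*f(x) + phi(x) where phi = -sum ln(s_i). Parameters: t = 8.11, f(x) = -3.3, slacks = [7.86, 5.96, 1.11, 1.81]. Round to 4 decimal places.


Step 1: Compute log-barrier.
ln values: [2.0618, 1.7851, 0.1044, 0.5933]
phi = -(2.0618 + 1.7851 + 0.1044 + 0.5933) = -4.5445
Step 2: Compute augmented objective.
t*f(x) = 8.11*-3.3 = -26.763
Total = -26.763 - 4.5445 = -31.3075


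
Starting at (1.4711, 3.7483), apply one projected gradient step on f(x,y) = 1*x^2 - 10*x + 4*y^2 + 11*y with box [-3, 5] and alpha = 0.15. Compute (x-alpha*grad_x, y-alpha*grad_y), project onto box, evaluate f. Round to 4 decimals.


Step 1: Compute gradient at (1.4711, 3.7483).
grad_x = 2*1*1.4711 - 10 = -7.0578
grad_y = 2*4*3.7483 + 11 = 40.9864
Step 2: Gradient step.
x_raw = 1.4711 - 0.15*-7.0578 = 2.5298
y_raw = 3.7483 - 0.15*40.9864 = -2.3997
Step 3: Project onto [-3, 5].
x_proj = clip(2.5298) = 2.5298
y_proj = clip(-2.3997) = -2.3997
Step 4: Evaluate f.
f(2.5298, -2.3997) = -22.2608


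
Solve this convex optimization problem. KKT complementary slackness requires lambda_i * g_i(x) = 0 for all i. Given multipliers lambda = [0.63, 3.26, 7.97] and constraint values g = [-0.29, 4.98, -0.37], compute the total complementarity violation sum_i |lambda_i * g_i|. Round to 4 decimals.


KKT complementary slackness check:
lambda_1 * g_1 = 0.63 * -0.29 = -0.1827
lambda_2 * g_2 = 3.26 * 4.98 = 16.2348
lambda_3 * g_3 = 7.97 * -0.37 = -2.9489
Total violation = 0.1827 + 16.2348 + 2.9489 = 19.3664


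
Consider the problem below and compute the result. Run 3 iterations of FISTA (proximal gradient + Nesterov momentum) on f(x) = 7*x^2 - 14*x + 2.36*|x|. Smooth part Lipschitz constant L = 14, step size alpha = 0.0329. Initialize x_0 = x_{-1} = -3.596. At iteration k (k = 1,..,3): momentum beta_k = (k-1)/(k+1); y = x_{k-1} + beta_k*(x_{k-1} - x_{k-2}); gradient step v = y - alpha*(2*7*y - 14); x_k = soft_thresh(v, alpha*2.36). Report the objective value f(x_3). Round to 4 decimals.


FISTA on f(x) = 7*x^2 - 14*x + 2.36*|x|
L = 14, alpha = 0.0329
Iteration 1: beta = 0.0, y = -3.596 + 0.0*(-3.596 + 3.596) = -3.596
  grad(y) = -64.344, v = y - alpha*grad = -1.4791
  prox(v) = soft_thresh(-1.4791, 0.0776) = -1.4014
Iteration 2: beta = 0.3333, y = -1.4014 + 0.3333*(-1.4014 + 3.596) = -0.6699
  grad(y) = -23.3789, v = y - alpha*grad = 0.0992
  prox(v) = soft_thresh(0.0992, 0.0776) = 0.0216
Iteration 3: beta = 0.5, y = 0.0216 + 0.5*(0.0216 + 1.4014) = 0.7331
  grad(y) = -3.7363, v = y - alpha*grad = 0.856
  prox(v) = soft_thresh(0.856, 0.0776) = 0.7784
f(x_3) = 7*0.7784^2 - 14*0.7784 + 2.36*|0.7784| = -4.8192


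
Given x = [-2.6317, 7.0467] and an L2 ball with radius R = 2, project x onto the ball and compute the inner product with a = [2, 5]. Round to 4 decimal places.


Step 1: Compute ||x|| (intermediates to 6 decimals).
||x|| = sqrt((-2.6317)^2 + 7.0467^2) = 7.522089
Step 2: Project.
Since ||x|| > R, scale = R/||x|| = 2/7.522089 = 0.265884, proj(x) = scale * x
proj(x) = [-0.699727, 1.873605]
Step 3: Dot product.
a^T * proj(x) = 2*(-0.699727) + 5*1.873605 = 7.9686


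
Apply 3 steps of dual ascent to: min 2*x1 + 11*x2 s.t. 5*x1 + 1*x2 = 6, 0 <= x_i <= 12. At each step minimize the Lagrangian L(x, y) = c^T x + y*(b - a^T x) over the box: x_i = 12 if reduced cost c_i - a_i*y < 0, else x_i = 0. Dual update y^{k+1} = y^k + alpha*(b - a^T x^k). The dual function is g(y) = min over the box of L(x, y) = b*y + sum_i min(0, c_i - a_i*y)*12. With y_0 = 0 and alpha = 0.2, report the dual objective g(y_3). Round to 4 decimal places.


Dual ascent for LP: min 2*x1 + 11*x2, 5*x1 + 1*x2 = 6, 0 <= x_i <= 12
Step 1: y^k = 0.0, reduced costs: (2.0, 11.0)
  x^k = (0.0, 0.0), subgradient = b - a^T x = 6.0
  y^{k+1} = 0.0 + 0.2*6.0 = 1.2
Step 2: y^k = 1.2, reduced costs: (-4.0, 9.8)
  x^k = (12.0, 0.0), subgradient = b - a^T x = -54.0
  y^{k+1} = 1.2 + 0.2*-54.0 = -9.6
Step 3: y^k = -9.6, reduced costs: (50.0, 20.6)
  x^k = (0.0, 0.0), subgradient = b - a^T x = 6.0
  y^{k+1} = -9.6 + 0.2*6.0 = -8.4
Dual objective at y_3 = -8.4: reduced costs (44.0, 19.4), box minimizer x = (0.0, 0.0)
g(y_3) = b*y + (c1 - a1*y)*x1 + (c2 - a2*y)*x2 = 6*(-8.4) + 44.0*0.0 + 19.4*0.0 = -50.4 + 0.0 + 0.0 = -50.4


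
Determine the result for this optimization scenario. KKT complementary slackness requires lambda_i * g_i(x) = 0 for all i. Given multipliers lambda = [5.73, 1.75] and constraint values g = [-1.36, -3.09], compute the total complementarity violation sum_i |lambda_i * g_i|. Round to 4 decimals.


KKT complementary slackness check:
lambda_1 * g_1 = 5.73 * -1.36 = -7.7928
lambda_2 * g_2 = 1.75 * -3.09 = -5.4075
Total violation = 7.7928 + 5.4075 = 13.2003


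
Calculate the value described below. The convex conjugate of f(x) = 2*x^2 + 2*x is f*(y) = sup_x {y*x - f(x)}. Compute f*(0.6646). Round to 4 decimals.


f*(y) = sup_x {y*x - a*x^2 - b*x} = sup_x {(y-b)*x - a*x^2}
FOC: (y - b) - 2a*x = 0 => x* = (y - b)/(2a)
x* = (0.6646 - 2)/(2*2) = -0.3339
f*(0.6646) = (y-b)^2/(4a) = (0.6646 - 2)^2/(4*2)
= 1.7833/8 = 0.2229


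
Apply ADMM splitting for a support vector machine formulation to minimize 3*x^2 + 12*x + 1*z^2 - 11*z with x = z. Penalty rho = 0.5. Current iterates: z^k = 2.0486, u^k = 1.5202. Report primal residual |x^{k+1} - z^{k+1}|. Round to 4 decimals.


ADMM iteration with rho = 0.5, z^k = 2.0486, u^k = 1.5202
Step 1: x-update.
Minimize 3*x^2 + 12*x + (0.5/2)*(x - 2.0486 + 1.5202)^2
FOC: (2*3 + 0.5)*x = -12 + 0.5*(2.0486 - 1.5202)
x^{k+1} = -1.8055
Step 2: z-update.
Minimize 1*z^2 - 11*z + (0.5/2)*(-1.8055 - z + 1.5202)^2
FOC: (2*1 + 0.5)*z = 11 + 0.5*(-1.8055 + 1.5202)
z^{k+1} = 4.3429
Step 3: u-update.
u^{k+1} = 1.5202 - 1.8055 - 4.3429 = -4.6282
Step 4: Primal residual = |-1.8055 - 4.3429| = 6.1484


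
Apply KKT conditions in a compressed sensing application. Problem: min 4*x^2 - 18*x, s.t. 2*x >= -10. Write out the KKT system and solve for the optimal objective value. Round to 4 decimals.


Step 1: Try lambda = 0 (constraint inactive).
Stationarity: 2*4*x - 18 = 0
x* = 18/(2*4) = 2.25
Check constraint: 2*2.25 = 4.5 >= -10 -- satisfied.
Step 2: Compute optimal value.
f(x*) = 4*2.25^2 - 18*2.25 = -20.25


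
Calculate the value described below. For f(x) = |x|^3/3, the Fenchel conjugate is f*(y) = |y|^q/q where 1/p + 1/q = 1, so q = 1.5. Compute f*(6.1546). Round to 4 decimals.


The conjugate exponent q satisfies 1/p + 1/q = 1.
p = 3, so q = 3/(3 - 1) = 1.5
|y|^q = 6.1546^1.5 = 15.2686
f*(6.1546) = 15.2686 / 1.5 = 10.1791


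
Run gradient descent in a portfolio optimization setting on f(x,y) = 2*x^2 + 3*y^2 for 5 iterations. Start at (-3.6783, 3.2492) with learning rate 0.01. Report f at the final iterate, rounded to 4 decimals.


Gradient descent on f(x,y) = 2*x^2 + 3*y^2.
Starting point: (-3.6783, 3.2492), alpha = 0.01
Step 1: grad_x = 2*2*-3.6783 = -14.7132, grad_y = 2*3*3.2492 = 19.4952
  x_1 = -3.6783 - 0.01*-14.7132 = -3.5312
  y_1 = 3.2492 - 0.01*19.4952 = 3.0542
Step 2: grad_x = 2*2*-3.5312 = -14.1247, grad_y = 2*3*3.0542 = 18.3255
  x_2 = -3.5312 - 0.01*-14.1247 = -3.3899
  y_2 = 3.0542 - 0.01*18.3255 = 2.871
Step 3: grad_x = 2*2*-3.3899 = -13.5597, grad_y = 2*3*2.871 = 17.226
  x_3 = -3.3899 - 0.01*-13.5597 = -3.2543
  y_3 = 2.871 - 0.01*17.226 = 2.6987
Step 4: grad_x = 2*2*-3.2543 = -13.0173, grad_y = 2*3*2.6987 = 16.1924
  x_4 = -3.2543 - 0.01*-13.0173 = -3.1242
  y_4 = 2.6987 - 0.01*16.1924 = 2.5368
Step 5: grad_x = 2*2*-3.1242 = -12.4966, grad_y = 2*3*2.5368 = 15.2209
  x_5 = -3.1242 - 0.01*-12.4966 = -2.9992
  y_5 = 2.5368 - 0.01*15.2209 = 2.3846
f(-2.9992, 2.3846) = 2*(-2.9992)^2 + 3*2.3846^2 = 35.0492


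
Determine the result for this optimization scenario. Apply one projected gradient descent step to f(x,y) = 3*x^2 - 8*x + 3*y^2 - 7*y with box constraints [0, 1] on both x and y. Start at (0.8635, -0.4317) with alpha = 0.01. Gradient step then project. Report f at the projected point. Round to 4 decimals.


Step 1: Compute gradient at (0.8635, -0.4317).
grad_x = 2*3*0.8635 - 8 = -2.819
grad_y = 2*3*-0.4317 - 7 = -9.5902
Step 2: Gradient step.
x_raw = 0.8635 - 0.01*-2.819 = 0.8917
y_raw = -0.4317 - 0.01*-9.5902 = -0.3358
Step 3: Project onto [0, 1].
x_proj = clip(0.8917) = 0.8917
y_proj = clip(-0.3358) = 0.0
Step 4: Evaluate f.
f(0.8917, 0.0) = -4.7482


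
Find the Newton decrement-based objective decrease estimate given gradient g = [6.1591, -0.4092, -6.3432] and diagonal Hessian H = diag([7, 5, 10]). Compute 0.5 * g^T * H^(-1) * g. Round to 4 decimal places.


Step 1: H is diagonal, so H^(-1) * g = [0.8799, -0.0818, -0.6343].
Step 2: g^T H^(-1) g = sum_i g_i^2 / H_ii
  = (6.1591)^2/7 + (-0.4092)^2/5 + (-6.3432)^2/10
  = 5.4192 + 0.0335 + 4.0236 = 9.4763
Step 3: Objective decrease = 0.5 * g^T H^(-1) g = 4.7382


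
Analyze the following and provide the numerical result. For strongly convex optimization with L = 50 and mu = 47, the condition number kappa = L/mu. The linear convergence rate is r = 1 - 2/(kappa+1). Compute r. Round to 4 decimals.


Step 1: Compute the condition number.
kappa = L/mu = 50/47 = 1.0638
Step 2: Compute the convergence rate.
r = 1 - 2/(kappa + 1) = 1 - 2*mu/(L + mu) = (L - mu)/(L + mu) = 3/97 = 0.0309


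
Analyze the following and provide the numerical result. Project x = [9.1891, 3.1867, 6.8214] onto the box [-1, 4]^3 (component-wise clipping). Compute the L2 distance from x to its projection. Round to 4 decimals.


Project each component onto [-1, 4].
clip(9.1891) = 4.0, clip(3.1867) = 3.1867, clip(6.8214) = 4.0
Projection = [4.0, 3.1867, 4.0]
Squared diffs: [26.9268, 0.0, 7.9603]
Distance = sqrt(34.8871) = 5.9065


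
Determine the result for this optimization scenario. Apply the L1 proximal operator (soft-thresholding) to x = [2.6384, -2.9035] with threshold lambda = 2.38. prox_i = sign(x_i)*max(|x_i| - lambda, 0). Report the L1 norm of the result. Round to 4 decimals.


Soft-thresholding with lambda = 2.38:
prox(2.6384) = sign(2.6384)*max(|2.6384| - 2.38, 0) = 0.2584
prox(-2.9035) = sign(-2.9035)*max(|-2.9035| - 2.38, 0) = -0.5235
prox(x) = [0.2584, -0.5235]
||prox(x)||_1 = 0.2584 + 0.5235 = 0.7819


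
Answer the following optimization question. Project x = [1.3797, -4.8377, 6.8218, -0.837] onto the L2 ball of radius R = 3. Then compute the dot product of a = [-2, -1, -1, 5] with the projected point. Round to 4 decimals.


Step 1: Compute ||x|| (intermediates to 6 decimals).
||x|| = sqrt(1.3797^2 + (-4.8377)^2 + 6.8218^2 + (-0.837)^2) = 8.517302
Step 2: Project.
Since ||x|| > R, scale = R/||x|| = 3/8.517302 = 0.352224, proj(x) = scale * x
proj(x) = [0.485963, -1.703954, 2.402802, -0.294811]
Step 3: Dot product.
a^T * proj(x) = -2*0.485963 - 1*(-1.703954) - 1*2.402802 + 5*(-0.294811) = -3.1448


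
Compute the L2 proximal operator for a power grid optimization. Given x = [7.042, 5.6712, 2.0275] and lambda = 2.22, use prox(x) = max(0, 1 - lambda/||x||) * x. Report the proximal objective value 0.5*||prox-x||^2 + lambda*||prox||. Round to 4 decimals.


Step 1: Compute ||x||.
||x|| = 9.2662
Step 2: Compute scaling factor.
scale = max(0, 1 - 2.22/9.2662) = 0.7604
Step 3: prox(x) = [5.3549, 4.3125, 1.5418]
||prox(x)|| = 7.0462
Step 4: Proximal objective.
0.5*||prox-x||^2 = 2.4642
lambda*||prox|| = 15.6426
Total = 18.1068


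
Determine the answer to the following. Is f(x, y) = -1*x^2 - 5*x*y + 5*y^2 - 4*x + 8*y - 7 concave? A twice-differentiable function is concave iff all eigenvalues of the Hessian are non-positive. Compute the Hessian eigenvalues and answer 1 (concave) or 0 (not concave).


The Hessian of f(x,y) = -1*x^2 - 5*x*y + 5*y^2 - 4*x + 8*y - 7 is:
H = [[-2, -5], [-5, 10]]
Trace = -2 + 10 = 8
Determinant = -2*10 - (-5)^2 = -45
Discriminant = (8)^2 - 4*-45 = 244.0
Eigenvalues: lambda_1 = -3.8102, lambda_2 = 11.8102
The function is not concave.

0
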